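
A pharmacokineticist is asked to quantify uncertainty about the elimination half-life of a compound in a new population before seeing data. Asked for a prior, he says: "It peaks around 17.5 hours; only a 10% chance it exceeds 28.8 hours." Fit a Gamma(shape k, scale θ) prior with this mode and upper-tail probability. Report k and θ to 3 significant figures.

Gamma(k,θ) with k>1 has mode (k−1)θ, so θ = 17.5/(k−1).
Need P(X < 28.8) = 0.9 with θ tied to k this way. Start at k = 2, θ = 17.5: P(X<28.8) ≈ 0.490.
Too low — raise k to concentrate. Iterating converges to k ≈ 8.6.
Then θ = 17.5/(8.6−1) ≈ 2.3.

k ≈ 8.6, θ ≈ 2.3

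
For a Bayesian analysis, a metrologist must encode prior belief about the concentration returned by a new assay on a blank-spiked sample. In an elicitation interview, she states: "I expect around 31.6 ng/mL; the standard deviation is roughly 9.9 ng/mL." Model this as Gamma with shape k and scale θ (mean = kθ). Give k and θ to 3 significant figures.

For Gamma(k, scale θ): mean = kθ, variance = kθ², so CV = 1/√k.
CV = SD/mean = 9.9/31.6 = 0.3133, hence k = 1/CV² = 10.2.
Then θ = mean/k = 31.6/10.2 = 3.1.

k ≈ 10.2, θ ≈ 3.1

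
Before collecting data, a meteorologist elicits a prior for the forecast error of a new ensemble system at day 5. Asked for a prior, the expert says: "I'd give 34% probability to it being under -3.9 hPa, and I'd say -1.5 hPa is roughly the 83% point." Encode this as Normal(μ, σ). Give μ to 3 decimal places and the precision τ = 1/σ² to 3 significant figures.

For Normal(μ,σ), the p-quantile is μ + z_p·σ. Here z_{0.34} = -0.4125, z_{0.83} = 0.9542.
So -3.9 = μ − 0.4125σ and -1.5 = μ + 0.9542σ.
Subtracting: σ = (-1.5 − -3.9)/(0.9542 − (-0.4125)) = 1.756.
Then μ = -3.9 − (-0.4125)·1.756 = -3.176.
Precision τ = 1/σ² = 1/1.756² = 0.324.

μ = -3.176, τ = 0.324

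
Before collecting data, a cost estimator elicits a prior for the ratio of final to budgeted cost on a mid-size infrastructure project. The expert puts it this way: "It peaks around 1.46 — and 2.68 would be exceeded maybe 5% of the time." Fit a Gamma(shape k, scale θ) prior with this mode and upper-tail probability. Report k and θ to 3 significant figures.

k ≈ 8.55, θ ≈ 0.193

Gamma(k,θ) with k>1 has mode (k−1)θ, so θ = 1.46/(k−1).
Need P(X < 2.68) = 0.95 with θ tied to k this way. Start at k = 2, θ = 1.46: P(X<2.68) ≈ 0.548.
Too low — raise k to concentrate. Iterating converges to k ≈ 8.55.
Then θ = 1.46/(8.55−1) ≈ 0.193.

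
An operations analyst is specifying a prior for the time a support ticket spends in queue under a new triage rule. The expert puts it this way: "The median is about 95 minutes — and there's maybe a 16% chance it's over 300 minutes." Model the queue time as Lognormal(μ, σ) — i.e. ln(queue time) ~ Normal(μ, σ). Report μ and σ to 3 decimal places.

If T ~ Lognormal(μ,σ) then ln T ~ Normal(μ,σ), so the p-quantile of ln T is μ + z_p·σ.
ln(95) = 4.554 and ln(300) = 5.704; z_{0.5} = 0, z_{0.84} = 0.9945.
σ = (5.704 − 4.554)/(0.9945 − (0)) = 1.156.
μ = 4.554 − (0)·1.156 = 4.554.

μ ≈ 4.554, σ ≈ 1.156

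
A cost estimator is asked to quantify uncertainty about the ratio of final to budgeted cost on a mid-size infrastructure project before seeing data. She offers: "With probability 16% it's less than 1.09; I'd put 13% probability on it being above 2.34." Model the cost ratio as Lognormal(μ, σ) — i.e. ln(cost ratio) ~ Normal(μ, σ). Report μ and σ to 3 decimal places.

If T ~ Lognormal(μ,σ) then ln T ~ Normal(μ,σ), so the p-quantile of ln T is μ + z_p·σ.
ln(1.09) = 0.08618 and ln(2.34) = 0.8502; z_{0.16} = -0.9945, z_{0.87} = 1.126.
σ = (0.8502 − 0.08618)/(1.126 − (-0.9945)) = 0.360.
μ = 0.08618 − (-0.9945)·0.360 = 0.444.

μ ≈ 0.444, σ ≈ 0.360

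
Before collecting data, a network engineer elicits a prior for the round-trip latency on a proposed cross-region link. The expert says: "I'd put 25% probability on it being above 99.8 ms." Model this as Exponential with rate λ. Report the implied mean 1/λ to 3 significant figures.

mean ≈ 72 ms

P(T > 99.8) = e^(−λ·99.8) = 0.25, so λ = −ln(0.25)/99.8 = 0.0139.
Mean = 1/λ = 72 ms.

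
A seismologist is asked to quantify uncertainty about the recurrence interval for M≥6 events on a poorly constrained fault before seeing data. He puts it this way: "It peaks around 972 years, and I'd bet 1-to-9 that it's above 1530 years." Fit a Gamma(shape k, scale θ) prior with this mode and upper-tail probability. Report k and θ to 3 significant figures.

k ≈ 10.1, θ ≈ 107

Gamma(k,θ) with k>1 has mode (k−1)θ, so θ = 972/(k−1).
Need P(X < 1530) = 0.9 with θ tied to k this way. Start at k = 2, θ = 972: P(X<1530) ≈ 0.467.
Too low — raise k to concentrate. Iterating converges to k ≈ 10.1.
Then θ = 972/(10.1−1) ≈ 107.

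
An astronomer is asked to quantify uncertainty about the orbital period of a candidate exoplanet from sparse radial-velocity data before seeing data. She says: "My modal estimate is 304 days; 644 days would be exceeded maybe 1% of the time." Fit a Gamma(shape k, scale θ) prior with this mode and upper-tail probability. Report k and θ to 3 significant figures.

k ≈ 9.62, θ ≈ 35.3

Gamma(k,θ) with k>1 has mode (k−1)θ, so θ = 304/(k−1).
Need P(X < 644) = 0.99 with θ tied to k this way. Start at k = 2, θ = 304: P(X<644) ≈ 0.625.
Too low — raise k to concentrate. Iterating converges to k ≈ 9.62.
Then θ = 304/(9.62−1) ≈ 35.3.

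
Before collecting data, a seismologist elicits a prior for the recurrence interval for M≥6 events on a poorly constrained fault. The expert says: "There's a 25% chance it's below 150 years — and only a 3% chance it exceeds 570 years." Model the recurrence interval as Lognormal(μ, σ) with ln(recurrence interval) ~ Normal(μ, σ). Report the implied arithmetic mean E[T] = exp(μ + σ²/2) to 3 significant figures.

If T ~ Lognormal(μ,σ) then ln T ~ Normal(μ,σ), so the p-quantile of ln T is μ + z_p·σ.
ln(150) = 5.011 and ln(570) = 6.346; z_{0.25} = -0.6745, z_{0.97} = 1.881.
σ = (6.346 − 5.011)/(1.881 − (-0.6745)) = 0.522.
μ = 5.011 − (-0.6745)·0.522 = 5.363.
E[T] = exp(μ + σ²/2) = exp(5.363 + 0.1365) = 245 years.

E[T] ≈ 245 years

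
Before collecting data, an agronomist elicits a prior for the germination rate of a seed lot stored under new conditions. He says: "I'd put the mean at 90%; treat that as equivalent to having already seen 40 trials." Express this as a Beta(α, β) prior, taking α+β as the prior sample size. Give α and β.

Under the effective-sample-size interpretation, Beta(α, β) has prior mean α/(α+β) and prior sample size α+β.
So α+β = 40 and α/(α+β) = 0.9, giving α = 0.9·40 = 36 and β = 40 − 36 = 4.

α = 36, β = 4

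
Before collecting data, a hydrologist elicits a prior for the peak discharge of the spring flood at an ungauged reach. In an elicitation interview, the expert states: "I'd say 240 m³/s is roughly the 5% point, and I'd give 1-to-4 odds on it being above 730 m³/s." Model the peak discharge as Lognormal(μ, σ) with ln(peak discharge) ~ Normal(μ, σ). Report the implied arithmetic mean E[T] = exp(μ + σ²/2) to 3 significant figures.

If T ~ Lognormal(μ,σ) then ln T ~ Normal(μ,σ), so the p-quantile of ln T is μ + z_p·σ.
ln(240) = 5.481 and ln(730) = 6.593; z_{0.05} = -1.645, z_{0.8} = 0.8416.
σ = (6.593 − 5.481)/(0.8416 − (-1.645)) = 0.447.
μ = 5.481 − (-1.645)·0.447 = 6.217.
E[T] = exp(μ + σ²/2) = exp(6.217 + 0.1001) = 554 m³/s.

E[T] ≈ 554 m³/s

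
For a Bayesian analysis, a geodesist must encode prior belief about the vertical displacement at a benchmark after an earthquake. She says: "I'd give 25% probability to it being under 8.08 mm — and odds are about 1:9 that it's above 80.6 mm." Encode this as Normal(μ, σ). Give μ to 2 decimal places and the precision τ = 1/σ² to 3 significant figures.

μ = 33.09, τ = 0.000728

The p-quantile of Normal(μ,σ) is μ + z_p·σ, with z_{0.25} = -0.6745 and z_{0.9} = 1.282.
Eliminate σ: μ = (z₂·x₁ − z₁·x₂)/(z₂ − z₁) = (1.282·8.08 − (-0.6745)·80.6)/1.956 = 33.09.
Then σ = (x₂ − x₁)/(z₂ − z₁) = (80.6 − 8.08)/1.956 = 37.07.
Precision τ = 1/σ² = 1/37.07² = 0.000728.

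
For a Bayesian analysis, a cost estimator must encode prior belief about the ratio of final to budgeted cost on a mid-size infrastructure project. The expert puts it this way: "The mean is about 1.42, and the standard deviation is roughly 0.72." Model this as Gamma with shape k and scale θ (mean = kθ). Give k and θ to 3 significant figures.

k ≈ 3.89, θ ≈ 0.365

For Gamma(k, scale θ): mean = kθ, variance = kθ², so CV = 1/√k.
CV = SD/mean = 0.72/1.42 = 0.507, hence k = 1/CV² = 3.89.
Then θ = mean/k = 1.42/3.89 = 0.365.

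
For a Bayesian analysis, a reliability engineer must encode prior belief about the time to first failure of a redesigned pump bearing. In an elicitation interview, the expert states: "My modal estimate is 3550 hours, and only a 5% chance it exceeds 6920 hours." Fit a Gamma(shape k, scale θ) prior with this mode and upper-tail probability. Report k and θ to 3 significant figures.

Gamma(k,θ) with k>1 has mode (k−1)θ, so θ = 3550/(k−1).
Need P(X < 6920) = 0.95 with θ tied to k this way. Start at k = 2, θ = 3550: P(X<6920) ≈ 0.580.
Too low — raise k to concentrate. Iterating converges to k ≈ 7.23.
Then θ = 3550/(7.23−1) ≈ 570.

k ≈ 7.23, θ ≈ 570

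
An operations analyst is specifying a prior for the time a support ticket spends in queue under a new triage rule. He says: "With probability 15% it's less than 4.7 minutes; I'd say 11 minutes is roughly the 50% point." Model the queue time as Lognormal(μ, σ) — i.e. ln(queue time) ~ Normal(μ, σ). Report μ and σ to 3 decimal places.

μ ≈ 2.398, σ ≈ 0.820

If T ~ Lognormal(μ,σ) then ln T ~ Normal(μ,σ), so the p-quantile of ln T is μ + z_p·σ.
ln(4.7) = 1.548 and ln(11) = 2.398; z_{0.15} = -1.036, z_{0.5} = 0.
σ = (2.398 − 1.548)/(0 − (-1.036)) = 0.820.
μ = 1.548 − (-1.036)·0.820 = 2.398.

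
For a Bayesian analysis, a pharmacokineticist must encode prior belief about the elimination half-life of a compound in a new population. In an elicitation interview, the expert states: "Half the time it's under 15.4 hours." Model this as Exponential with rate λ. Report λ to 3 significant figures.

Exponential median = ln 2 / λ, so λ = ln 2 / 15.4 = 0.045.

λ ≈ 0.045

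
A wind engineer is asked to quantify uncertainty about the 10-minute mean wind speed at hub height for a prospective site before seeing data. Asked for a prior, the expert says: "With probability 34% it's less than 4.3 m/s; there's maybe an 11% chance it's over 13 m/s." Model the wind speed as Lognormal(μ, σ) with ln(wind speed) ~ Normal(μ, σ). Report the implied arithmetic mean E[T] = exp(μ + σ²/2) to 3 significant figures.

If T ~ Lognormal(μ,σ) then ln T ~ Normal(μ,σ), so the p-quantile of ln T is μ + z_p·σ.
ln(4.3) = 1.459 and ln(13) = 2.565; z_{0.34} = -0.4125, z_{0.89} = 1.227.
σ = (2.565 − 1.459)/(1.227 − (-0.4125)) = 0.675.
μ = 1.459 − (-0.4125)·0.675 = 1.737.
E[T] = exp(μ + σ²/2) = exp(1.737 + 0.2278) = 7.13 m/s.

E[T] ≈ 7.13 m/s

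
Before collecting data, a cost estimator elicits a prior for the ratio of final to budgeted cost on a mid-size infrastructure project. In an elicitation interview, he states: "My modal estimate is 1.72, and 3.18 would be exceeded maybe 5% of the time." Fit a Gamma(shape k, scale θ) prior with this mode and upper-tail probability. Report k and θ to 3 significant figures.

k ≈ 8.37, θ ≈ 0.233

Gamma(k,θ) with k>1 has mode (k−1)θ, so θ = 1.72/(k−1).
Need P(X < 3.18) = 0.95 with θ tied to k this way. Start at k = 2, θ = 1.72: P(X<3.18) ≈ 0.552.
Too low — raise k to concentrate. Iterating converges to k ≈ 8.37.
Then θ = 1.72/(8.37−1) ≈ 0.233.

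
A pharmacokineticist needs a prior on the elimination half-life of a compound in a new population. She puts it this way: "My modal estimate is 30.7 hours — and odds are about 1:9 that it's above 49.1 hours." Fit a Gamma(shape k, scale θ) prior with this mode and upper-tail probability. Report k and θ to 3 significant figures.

k ≈ 9.52, θ ≈ 3.6

Gamma(k,θ) with k>1 has mode (k−1)θ, so θ = 30.7/(k−1).
Need P(X < 49.1) = 0.9 with θ tied to k this way. Start at k = 2, θ = 30.7: P(X<49.1) ≈ 0.475.
Too low — raise k to concentrate. Iterating converges to k ≈ 9.52.
Then θ = 30.7/(9.52−1) ≈ 3.6.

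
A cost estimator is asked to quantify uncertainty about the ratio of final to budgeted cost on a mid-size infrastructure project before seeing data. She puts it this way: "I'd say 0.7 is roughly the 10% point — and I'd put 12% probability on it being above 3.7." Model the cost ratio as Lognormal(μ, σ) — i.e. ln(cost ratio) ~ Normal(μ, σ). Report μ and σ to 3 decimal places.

If T ~ Lognormal(μ,σ) then ln T ~ Normal(μ,σ), so the p-quantile of ln T is μ + z_p·σ.
ln(0.7) = -0.3567 and ln(3.7) = 1.308; z_{0.1} = -1.282, z_{0.88} = 1.175.
σ = (1.308 − -0.3567)/(1.175 − (-1.282)) = 0.678.
μ = -0.3567 − (-1.282)·0.678 = 0.512.

μ ≈ 0.512, σ ≈ 0.678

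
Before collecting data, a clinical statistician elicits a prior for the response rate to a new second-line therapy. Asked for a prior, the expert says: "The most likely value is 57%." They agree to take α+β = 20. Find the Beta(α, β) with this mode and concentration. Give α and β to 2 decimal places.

For α,β > 1 the Beta mode is (α−1)/(α+β−2). With α+β = 20, the mode is (α−1)/18.
Set (α−1)/18 = 0.57 → α = 1 + 0.57·18 = 11.26.
β = 20 − α = 8.74.

α = 11.26, β = 8.74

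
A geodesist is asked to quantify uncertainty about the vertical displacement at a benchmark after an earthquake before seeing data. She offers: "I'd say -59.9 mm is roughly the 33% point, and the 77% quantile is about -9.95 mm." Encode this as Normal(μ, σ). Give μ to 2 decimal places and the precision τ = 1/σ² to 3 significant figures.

The p-quantile of Normal(μ,σ) is μ + z_p·σ, with z_{0.33} = -0.4399 and z_{0.77} = 0.7388.
Eliminate σ: μ = (z₂·x₁ − z₁·x₂)/(z₂ − z₁) = (0.7388·-59.9 − (-0.4399)·-9.95)/1.179 = -41.26.
Then σ = (x₂ − x₁)/(z₂ − z₁) = (-9.95 − -59.9)/1.179 = 42.38.
Precision τ = 1/σ² = 1/42.38² = 0.000557.

μ = -41.26, τ = 0.000557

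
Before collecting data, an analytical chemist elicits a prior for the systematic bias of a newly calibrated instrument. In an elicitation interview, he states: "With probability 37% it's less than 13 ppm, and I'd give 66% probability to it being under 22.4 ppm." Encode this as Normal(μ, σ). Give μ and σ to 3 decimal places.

For Normal(μ,σ), the p-quantile is μ + z_p·σ. Here z_{0.37} = -0.3319, z_{0.66} = 0.4125.
So 13 = μ − 0.3319σ and 22.4 = μ + 0.4125σ.
Subtracting: σ = (22.4 − 13)/(0.4125 − (-0.3319)) = 12.629.
Then μ = 13 − (-0.3319)·12.629 = 17.191.

μ = 17.191, σ = 12.629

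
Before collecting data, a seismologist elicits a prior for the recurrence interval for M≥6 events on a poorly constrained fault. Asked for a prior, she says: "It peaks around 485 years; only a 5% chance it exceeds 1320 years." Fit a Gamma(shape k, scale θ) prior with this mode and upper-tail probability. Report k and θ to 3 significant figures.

Gamma(k,θ) with k>1 has mode (k−1)θ, so θ = 485/(k−1).
Need P(X < 1320) = 0.95 with θ tied to k this way. Start at k = 2, θ = 485: P(X<1320) ≈ 0.755.
Too low — raise k to concentrate. Iterating converges to k ≈ 3.68.
Then θ = 485/(3.68−1) ≈ 181.

k ≈ 3.68, θ ≈ 181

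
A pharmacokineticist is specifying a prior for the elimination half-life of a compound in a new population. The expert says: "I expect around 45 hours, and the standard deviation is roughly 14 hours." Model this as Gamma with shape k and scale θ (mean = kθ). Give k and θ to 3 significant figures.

For Gamma(k, scale θ): mean = kθ, variance = kθ², so CV = 1/√k.
CV = SD/mean = 14/45 = 0.3111, hence k = 1/CV² = 10.3.
Then θ = mean/k = 45/10.3 = 4.36.

k ≈ 10.3, θ ≈ 4.36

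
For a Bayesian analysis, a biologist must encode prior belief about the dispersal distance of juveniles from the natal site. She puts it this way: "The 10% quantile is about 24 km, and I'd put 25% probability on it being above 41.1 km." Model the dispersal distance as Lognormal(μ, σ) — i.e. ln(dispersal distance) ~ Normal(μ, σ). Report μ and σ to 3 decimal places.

If T ~ Lognormal(μ,σ) then ln T ~ Normal(μ,σ), so the p-quantile of ln T is μ + z_p·σ.
ln(24) = 3.178 and ln(41.1) = 3.716; z_{0.1} = -1.282, z_{0.75} = 0.6745.
σ = (3.716 − 3.178)/(0.6745 − (-1.282)) = 0.275.
μ = 3.178 − (-1.282)·0.275 = 3.531.

μ ≈ 3.531, σ ≈ 0.275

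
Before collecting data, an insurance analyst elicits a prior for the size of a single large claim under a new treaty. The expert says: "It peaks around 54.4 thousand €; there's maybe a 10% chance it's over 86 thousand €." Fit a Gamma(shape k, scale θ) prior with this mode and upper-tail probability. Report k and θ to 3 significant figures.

k ≈ 9.94, θ ≈ 6.08

Gamma(k,θ) with k>1 has mode (k−1)θ, so θ = 54.4/(k−1).
Need P(X < 86) = 0.9 with θ tied to k this way. Start at k = 2, θ = 54.4: P(X<86) ≈ 0.469.
Too low — raise k to concentrate. Iterating converges to k ≈ 9.94.
Then θ = 54.4/(9.94−1) ≈ 6.08.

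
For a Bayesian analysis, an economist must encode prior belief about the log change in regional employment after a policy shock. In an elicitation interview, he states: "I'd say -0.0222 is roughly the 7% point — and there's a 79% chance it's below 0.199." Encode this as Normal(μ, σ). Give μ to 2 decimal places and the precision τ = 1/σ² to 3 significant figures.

μ = 0.12, τ = 106

The p-quantile of Normal(μ,σ) is μ + z_p·σ, with z_{0.07} = -1.476 and z_{0.79} = 0.8064.
Eliminate σ: μ = (z₂·x₁ − z₁·x₂)/(z₂ − z₁) = (0.8064·-0.0222 − (-1.476)·0.199)/2.282 = 0.12.
Then σ = (x₂ − x₁)/(z₂ − z₁) = (0.199 − -0.0222)/2.282 = 0.10.
Precision τ = 1/σ² = 1/0.09692² = 106.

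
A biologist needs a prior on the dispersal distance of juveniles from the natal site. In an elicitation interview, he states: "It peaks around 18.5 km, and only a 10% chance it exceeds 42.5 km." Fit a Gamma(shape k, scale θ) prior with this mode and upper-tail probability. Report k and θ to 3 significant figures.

Gamma(k,θ) with k>1 has mode (k−1)θ, so θ = 18.5/(k−1).
Need P(X < 42.5) = 0.9 with θ tied to k this way. Start at k = 2, θ = 18.5: P(X<42.5) ≈ 0.669.
Too low — raise k to concentrate. Iterating converges to k ≈ 3.78.
Then θ = 18.5/(3.78−1) ≈ 6.65.

k ≈ 3.78, θ ≈ 6.65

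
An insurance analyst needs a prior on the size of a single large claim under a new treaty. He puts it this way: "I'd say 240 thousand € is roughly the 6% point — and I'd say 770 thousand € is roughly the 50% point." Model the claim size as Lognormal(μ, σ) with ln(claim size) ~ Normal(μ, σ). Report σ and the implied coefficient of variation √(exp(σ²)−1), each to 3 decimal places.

σ ≈ 0.750, CV ≈ 0.869

If T ~ Lognormal(μ,σ) then ln T ~ Normal(μ,σ), so the p-quantile of ln T is μ + z_p·σ.
ln(240) = 5.481 and ln(770) = 6.646; z_{0.06} = -1.555, z_{0.5} = 0.
σ = (6.646 − 5.481)/(0 − (-1.555)) = 0.750.
μ = 5.481 − (-1.555)·0.750 = 6.646.
CV = √(exp(σ²)−1) = √(exp(0.5622)−1) = 0.869.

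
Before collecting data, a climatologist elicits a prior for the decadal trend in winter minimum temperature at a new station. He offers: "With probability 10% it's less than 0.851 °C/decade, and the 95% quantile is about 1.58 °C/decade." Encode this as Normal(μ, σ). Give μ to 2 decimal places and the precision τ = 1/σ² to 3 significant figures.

For Normal(μ,σ), the p-quantile is μ + z_p·σ. Here z_{0.1} = -1.282, z_{0.95} = 1.645.
So 0.851 = μ − 1.282σ and 1.58 = μ + 1.645σ.
Subtracting: σ = (1.58 − 0.851)/(1.645 − (-1.282)) = 0.25.
Then μ = 0.851 − (-1.282)·0.25 = 1.17.
Precision τ = 1/σ² = 1/0.2491² = 16.1.

μ = 1.17, τ = 16.1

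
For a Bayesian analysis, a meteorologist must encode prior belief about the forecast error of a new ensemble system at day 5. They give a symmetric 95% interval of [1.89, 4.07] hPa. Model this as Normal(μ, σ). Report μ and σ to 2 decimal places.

μ = 2.98, σ = 0.56

A symmetric 95% interval runs μ ± z·σ with z = 1.96.
Half-width = 1.09, so σ = 1.09/1.96 = 0.56.
μ is the interval midpoint, 2.98.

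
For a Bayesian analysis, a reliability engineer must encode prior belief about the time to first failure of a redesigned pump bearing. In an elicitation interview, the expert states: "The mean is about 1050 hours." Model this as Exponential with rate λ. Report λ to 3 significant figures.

λ ≈ 0.000952

Exponential mean = 1/λ, so λ = 1/1050.0 = 0.000952.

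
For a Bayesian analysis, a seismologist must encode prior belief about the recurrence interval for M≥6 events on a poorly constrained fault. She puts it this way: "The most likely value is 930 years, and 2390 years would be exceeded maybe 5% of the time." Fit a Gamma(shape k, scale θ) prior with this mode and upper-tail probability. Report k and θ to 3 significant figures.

k ≈ 4.04, θ ≈ 306

Gamma(k,θ) with k>1 has mode (k−1)θ, so θ = 930/(k−1).
Need P(X < 2390) = 0.95 with θ tied to k this way. Start at k = 2, θ = 930: P(X<2390) ≈ 0.727.
Too low — raise k to concentrate. Iterating converges to k ≈ 4.04.
Then θ = 930/(4.04−1) ≈ 306.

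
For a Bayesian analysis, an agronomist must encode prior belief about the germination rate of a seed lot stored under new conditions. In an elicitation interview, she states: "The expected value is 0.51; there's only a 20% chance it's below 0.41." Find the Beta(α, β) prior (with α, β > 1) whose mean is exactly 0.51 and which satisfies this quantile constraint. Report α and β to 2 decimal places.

With mean 0.51 fixed, write α = 0.51s, β = 0.49s where s = α+β.
Need P(θ < 0.41) = 0.2 under Beta(0.51s, 0.49s). Normal approximation: (q−m)/√(m(1−m)/s) ≈ z_{0.2} = -0.842, so s ≈ 0.51·0.49·(-0.842)²/(0.41−0.51)² = 17.7.
At s = 17.7: P(θ<0.41) ≈ 0.201. Adjusting to match 0.2 gives s ≈ 17.80.
So α = 0.51·17.80 ≈ 9.08, β = 0.49·17.80 ≈ 8.72.

α ≈ 9.08, β ≈ 8.72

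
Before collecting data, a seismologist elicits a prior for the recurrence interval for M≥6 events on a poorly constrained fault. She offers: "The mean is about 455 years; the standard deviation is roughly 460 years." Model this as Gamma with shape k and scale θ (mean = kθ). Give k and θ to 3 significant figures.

k ≈ 0.978, θ ≈ 465

For Gamma(k, scale θ): mean = kθ, variance = kθ², so CV = 1/√k.
CV = SD/mean = 460/455 = 1.011, hence k = 1/CV² = 0.978.
Then θ = mean/k = 455/0.978 = 465.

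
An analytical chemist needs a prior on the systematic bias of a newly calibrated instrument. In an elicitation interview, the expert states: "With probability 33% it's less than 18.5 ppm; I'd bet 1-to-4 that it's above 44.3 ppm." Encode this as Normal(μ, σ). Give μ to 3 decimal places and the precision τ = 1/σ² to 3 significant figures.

μ = 27.356, τ = 0.00247

For Normal(μ,σ), the p-quantile is μ + z_p·σ. Here z_{0.33} = -0.4399, z_{0.8} = 0.8416.
So 18.5 = μ − 0.4399σ and 44.3 = μ + 0.8416σ.
Subtracting: σ = (44.3 − 18.5)/(0.8416 − (-0.4399)) = 20.132.
Then μ = 18.5 − (-0.4399)·20.132 = 27.356.
Precision τ = 1/σ² = 1/20.13² = 0.00247.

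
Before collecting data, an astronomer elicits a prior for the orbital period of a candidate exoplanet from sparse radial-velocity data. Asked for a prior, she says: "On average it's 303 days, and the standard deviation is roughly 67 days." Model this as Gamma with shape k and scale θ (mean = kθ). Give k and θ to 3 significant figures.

k ≈ 20.5, θ ≈ 14.8

For Gamma(k, scale θ): mean = kθ, variance = kθ², so CV = 1/√k.
CV = SD/mean = 67/303 = 0.2211, hence k = 1/CV² = 20.5.
Then θ = mean/k = 303/20.5 = 14.8.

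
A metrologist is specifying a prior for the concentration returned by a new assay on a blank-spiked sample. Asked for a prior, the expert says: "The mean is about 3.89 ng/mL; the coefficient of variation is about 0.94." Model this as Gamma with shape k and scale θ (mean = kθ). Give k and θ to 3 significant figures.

k ≈ 1.13, θ ≈ 3.44

For Gamma(k, scale θ): mean = kθ, variance = kθ², so CV = 1/√k.
CV = 0.94, hence k = 1/CV² = 1.13.
Then θ = mean/k = 3.89/1.13 = 3.44.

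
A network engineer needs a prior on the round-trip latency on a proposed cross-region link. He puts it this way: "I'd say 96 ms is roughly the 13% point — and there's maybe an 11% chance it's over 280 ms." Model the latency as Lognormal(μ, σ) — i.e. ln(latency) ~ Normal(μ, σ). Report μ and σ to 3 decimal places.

μ ≈ 5.077, σ ≈ 0.455

If T ~ Lognormal(μ,σ) then ln T ~ Normal(μ,σ), so the p-quantile of ln T is μ + z_p·σ.
ln(96) = 4.564 and ln(280) = 5.635; z_{0.13} = -1.126, z_{0.89} = 1.227.
σ = (5.635 − 4.564)/(1.227 − (-1.126)) = 0.455.
μ = 4.564 − (-1.126)·0.455 = 5.077.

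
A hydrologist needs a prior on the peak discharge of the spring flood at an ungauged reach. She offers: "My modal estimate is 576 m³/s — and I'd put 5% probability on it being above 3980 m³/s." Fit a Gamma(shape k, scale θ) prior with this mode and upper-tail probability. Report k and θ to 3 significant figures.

k ≈ 1.59, θ ≈ 981

Gamma(k,θ) with k>1 has mode (k−1)θ, so θ = 576/(k−1).
Need P(X < 3980) = 0.95 with θ tied to k this way. Start at k = 2, θ = 576: P(X<3980) ≈ 0.992.
Too high — lower k to spread out. Iterating converges to k ≈ 1.59.
Then θ = 576/(1.59−1) ≈ 981.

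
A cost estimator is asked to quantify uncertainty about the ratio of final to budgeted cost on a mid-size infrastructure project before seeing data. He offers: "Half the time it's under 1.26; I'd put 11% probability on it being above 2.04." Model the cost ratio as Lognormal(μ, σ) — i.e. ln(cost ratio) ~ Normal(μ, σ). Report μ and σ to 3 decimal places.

If T ~ Lognormal(μ,σ) then ln T ~ Normal(μ,σ), so the p-quantile of ln T is μ + z_p·σ.
ln(1.26) = 0.2311 and ln(2.04) = 0.7129; z_{0.5} = 0, z_{0.89} = 1.227.
σ = (0.7129 − 0.2311)/(1.227 − (0)) = 0.393.
μ = 0.2311 − (0)·0.393 = 0.231.

μ ≈ 0.231, σ ≈ 0.393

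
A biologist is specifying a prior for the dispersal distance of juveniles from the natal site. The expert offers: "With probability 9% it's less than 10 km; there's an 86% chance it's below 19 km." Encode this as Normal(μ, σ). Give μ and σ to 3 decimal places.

For Normal(μ,σ), the p-quantile is μ + z_p·σ. Here z_{0.09} = -1.341, z_{0.86} = 1.08.
So 10 = μ − 1.341σ and 19 = μ + 1.08σ.
Subtracting: σ = (19 − 10)/(1.08 − (-1.341)) = 3.717.
Then μ = 10 − (-1.341)·3.717 = 14.984.

μ = 14.984, σ = 3.717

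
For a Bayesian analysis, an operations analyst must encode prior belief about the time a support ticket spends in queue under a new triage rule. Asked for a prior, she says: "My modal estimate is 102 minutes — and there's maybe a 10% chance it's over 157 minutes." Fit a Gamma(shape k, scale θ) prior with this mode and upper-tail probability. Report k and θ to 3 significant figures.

k ≈ 11, θ ≈ 10.2

Gamma(k,θ) with k>1 has mode (k−1)θ, so θ = 102/(k−1).
Need P(X < 157) = 0.9 with θ tied to k this way. Start at k = 2, θ = 102: P(X<157) ≈ 0.455.
Too low — raise k to concentrate. Iterating converges to k ≈ 11.
Then θ = 102/(11−1) ≈ 10.2.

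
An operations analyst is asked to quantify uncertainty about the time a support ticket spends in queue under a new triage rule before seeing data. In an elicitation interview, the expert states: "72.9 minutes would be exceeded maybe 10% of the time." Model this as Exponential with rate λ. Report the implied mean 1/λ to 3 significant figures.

mean ≈ 31.7 minutes

P(T > 72.9) = e^(−λ·72.9) = 0.1, so λ = −ln(0.1)/72.9 = 0.0316.
Mean = 1/λ = 31.7 minutes.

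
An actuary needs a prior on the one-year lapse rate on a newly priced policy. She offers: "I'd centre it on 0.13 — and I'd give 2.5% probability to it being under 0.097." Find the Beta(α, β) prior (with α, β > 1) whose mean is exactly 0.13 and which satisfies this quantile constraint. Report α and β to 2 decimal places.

With mean 0.13 fixed, write α = 0.13s, β = 0.87s where s = α+β.
Need P(θ < 0.097) = 0.025 under Beta(0.13s, 0.87s). Normal approximation: (q−m)/√(m(1−m)/s) ≈ z_{0.025} = -1.96, so s ≈ 0.13·0.87·(-1.96)²/(0.097−0.13)² = 399.0.
At s = 399.0: P(θ<0.097) ≈ 0.018. Adjusting to match 0.025 gives s ≈ 352.69.
So α = 0.13·352.69 ≈ 45.85, β = 0.87·352.69 ≈ 306.84.

α ≈ 45.85, β ≈ 306.84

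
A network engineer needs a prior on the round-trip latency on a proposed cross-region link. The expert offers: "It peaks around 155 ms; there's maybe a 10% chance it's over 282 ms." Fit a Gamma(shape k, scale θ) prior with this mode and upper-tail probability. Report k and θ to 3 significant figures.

k ≈ 6.32, θ ≈ 29.1

Gamma(k,θ) with k>1 has mode (k−1)θ, so θ = 155/(k−1).
Need P(X < 282) = 0.9 with θ tied to k this way. Start at k = 2, θ = 155: P(X<282) ≈ 0.543.
Too low — raise k to concentrate. Iterating converges to k ≈ 6.32.
Then θ = 155/(6.32−1) ≈ 29.1.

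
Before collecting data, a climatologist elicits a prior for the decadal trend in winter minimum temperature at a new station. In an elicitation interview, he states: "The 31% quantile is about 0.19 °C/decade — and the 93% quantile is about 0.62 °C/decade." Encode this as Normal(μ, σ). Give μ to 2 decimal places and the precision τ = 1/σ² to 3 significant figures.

For Normal(μ,σ), the p-quantile is μ + z_p·σ. Here z_{0.31} = -0.4959, z_{0.93} = 1.476.
So 0.19 = μ − 0.4959σ and 0.62 = μ + 1.476σ.
Subtracting: σ = (0.62 − 0.19)/(1.476 − (-0.4959)) = 0.22.
Then μ = 0.19 − (-0.4959)·0.22 = 0.30.
Precision τ = 1/σ² = 1/0.2181² = 21.

μ = 0.30, τ = 21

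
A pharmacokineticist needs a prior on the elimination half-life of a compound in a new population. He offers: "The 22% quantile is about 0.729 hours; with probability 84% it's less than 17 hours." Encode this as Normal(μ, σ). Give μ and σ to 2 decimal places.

The p-quantile of Normal(μ,σ) is μ + z_p·σ, with z_{0.22} = -0.7722 and z_{0.84} = 0.9945.
Eliminate σ: μ = (z₂·x₁ − z₁·x₂)/(z₂ − z₁) = (0.9945·0.729 − (-0.7722)·17)/1.767 = 7.84.
Then σ = (x₂ − x₁)/(z₂ − z₁) = (17 − 0.729)/1.767 = 9.21.

μ = 7.84, σ = 9.21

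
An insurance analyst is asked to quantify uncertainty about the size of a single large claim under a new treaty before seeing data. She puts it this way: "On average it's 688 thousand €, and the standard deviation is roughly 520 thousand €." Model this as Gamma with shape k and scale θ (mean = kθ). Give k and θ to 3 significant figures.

For Gamma(k, scale θ): mean = kθ, variance = kθ², so CV = 1/√k.
CV = SD/mean = 520/688 = 0.7558, hence k = 1/CV² = 1.75.
Then θ = mean/k = 688/1.75 = 393.

k ≈ 1.75, θ ≈ 393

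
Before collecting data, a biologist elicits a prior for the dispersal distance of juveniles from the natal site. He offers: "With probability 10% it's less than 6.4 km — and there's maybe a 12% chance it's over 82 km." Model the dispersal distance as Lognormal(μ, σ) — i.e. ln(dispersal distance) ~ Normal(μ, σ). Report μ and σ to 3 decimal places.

μ ≈ 3.187, σ ≈ 1.038

If T ~ Lognormal(μ,σ) then ln T ~ Normal(μ,σ), so the p-quantile of ln T is μ + z_p·σ.
ln(6.4) = 1.856 and ln(82) = 4.407; z_{0.1} = -1.282, z_{0.88} = 1.175.
σ = (4.407 − 1.856)/(1.175 − (-1.282)) = 1.038.
μ = 1.856 − (-1.282)·1.038 = 3.187.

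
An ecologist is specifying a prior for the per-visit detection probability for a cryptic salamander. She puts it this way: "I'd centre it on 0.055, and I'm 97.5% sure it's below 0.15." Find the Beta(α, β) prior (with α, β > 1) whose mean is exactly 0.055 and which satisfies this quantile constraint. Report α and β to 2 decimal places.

α ≈ 1.92, β ≈ 32.95

With mean 0.055 fixed, write α = 0.055s, β = 0.945s where s = α+β.
Need P(θ < 0.15) = 0.975 under Beta(0.055s, 0.945s). Normal approximation: (q−m)/√(m(1−m)/s) ≈ z_{0.975} = 1.96, so s ≈ 0.055·0.945·(1.96)²/(0.15−0.055)² = 22.1.
At s = 22.1: P(θ<0.15) ≈ 0.951. Adjusting to match 0.975 gives s ≈ 34.87.
So α = 0.055·34.87 ≈ 1.92, β = 0.945·34.87 ≈ 32.95.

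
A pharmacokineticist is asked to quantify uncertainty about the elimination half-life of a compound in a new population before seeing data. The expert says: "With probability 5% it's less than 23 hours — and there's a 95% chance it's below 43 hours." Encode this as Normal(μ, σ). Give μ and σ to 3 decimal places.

For Normal(μ,σ), the p-quantile is μ + z_p·σ. Here z_{0.05} = -1.645, z_{0.95} = 1.645.
So 23 = μ − 1.645σ and 43 = μ + 1.645σ.
Subtracting: σ = (43 − 23)/(1.645 − (-1.645)) = 6.080.
Then μ = 23 − (-1.645)·6.080 = 33.000.

μ = 33.000, σ = 6.080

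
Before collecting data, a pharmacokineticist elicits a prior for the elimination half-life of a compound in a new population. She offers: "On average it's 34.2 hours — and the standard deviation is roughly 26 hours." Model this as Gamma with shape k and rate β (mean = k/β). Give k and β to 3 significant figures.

k ≈ 1.73, β ≈ 0.0506

For Gamma(k, rate β): mean = k/β, variance = k/β², so CV = 1/√k.
CV = SD/mean = 26/34.2 = 0.7602, hence k = 1/CV² = 1.73.
Then β = k/mean = 1.73/34.2 = 0.0506.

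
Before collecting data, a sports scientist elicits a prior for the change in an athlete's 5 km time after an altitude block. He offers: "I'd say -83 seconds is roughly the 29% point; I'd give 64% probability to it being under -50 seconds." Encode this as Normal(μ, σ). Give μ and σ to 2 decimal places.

μ = -62.97, σ = 36.19

The p-quantile of Normal(μ,σ) is μ + z_p·σ, with z_{0.29} = -0.5534 and z_{0.64} = 0.3585.
Eliminate σ: μ = (z₂·x₁ − z₁·x₂)/(z₂ − z₁) = (0.3585·-83 − (-0.5534)·-50)/0.9118 = -62.97.
Then σ = (x₂ − x₁)/(z₂ − z₁) = (-50 − -83)/0.9118 = 36.19.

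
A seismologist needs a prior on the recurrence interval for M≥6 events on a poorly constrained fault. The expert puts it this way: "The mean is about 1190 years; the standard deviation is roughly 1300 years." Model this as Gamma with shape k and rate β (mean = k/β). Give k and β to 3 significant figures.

k ≈ 0.838, β ≈ 0.000704

For Gamma(k, rate β): mean = k/β, variance = k/β², so CV = 1/√k.
CV = SD/mean = 1300/1190 = 1.092, hence k = 1/CV² = 0.838.
Then β = k/mean = 0.838/1190 = 0.000704.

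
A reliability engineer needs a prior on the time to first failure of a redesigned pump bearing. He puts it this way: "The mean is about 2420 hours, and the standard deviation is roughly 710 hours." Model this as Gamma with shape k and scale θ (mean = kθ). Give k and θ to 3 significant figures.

k ≈ 11.6, θ ≈ 208

For Gamma(k, scale θ): mean = kθ, variance = kθ², so CV = 1/√k.
CV = SD/mean = 710/2420 = 0.2934, hence k = 1/CV² = 11.6.
Then θ = mean/k = 2420/11.6 = 208.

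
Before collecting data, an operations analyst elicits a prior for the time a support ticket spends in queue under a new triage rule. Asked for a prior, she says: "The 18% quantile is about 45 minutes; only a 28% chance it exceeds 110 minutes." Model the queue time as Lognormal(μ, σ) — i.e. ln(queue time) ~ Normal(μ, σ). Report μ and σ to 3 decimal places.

If T ~ Lognormal(μ,σ) then ln T ~ Normal(μ,σ), so the p-quantile of ln T is μ + z_p·σ.
ln(45) = 3.807 and ln(110) = 4.7; z_{0.18} = -0.9154, z_{0.72} = 0.5828.
σ = (4.7 − 3.807)/(0.5828 − (-0.9154)) = 0.597.
μ = 3.807 − (-0.9154)·0.597 = 4.353.

μ ≈ 4.353, σ ≈ 0.597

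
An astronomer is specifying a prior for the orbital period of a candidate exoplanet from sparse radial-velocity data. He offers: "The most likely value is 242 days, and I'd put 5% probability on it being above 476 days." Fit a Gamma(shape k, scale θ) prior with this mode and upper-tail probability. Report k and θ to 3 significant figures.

k ≈ 7.06, θ ≈ 39.9

Gamma(k,θ) with k>1 has mode (k−1)θ, so θ = 242/(k−1).
Need P(X < 476) = 0.95 with θ tied to k this way. Start at k = 2, θ = 242: P(X<476) ≈ 0.585.
Too low — raise k to concentrate. Iterating converges to k ≈ 7.06.
Then θ = 242/(7.06−1) ≈ 39.9.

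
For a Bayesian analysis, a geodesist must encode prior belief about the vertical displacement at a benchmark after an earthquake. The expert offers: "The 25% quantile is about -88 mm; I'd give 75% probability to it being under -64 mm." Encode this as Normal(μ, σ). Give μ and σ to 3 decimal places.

The p-quantile of Normal(μ,σ) is μ + z_p·σ, with z_{0.25} = -0.6745 and z_{0.75} = 0.6745.
Eliminate σ: μ = (z₂·x₁ − z₁·x₂)/(z₂ − z₁) = (0.6745·-88 − (-0.6745)·-64)/1.349 = -76.000.
Then σ = (x₂ − x₁)/(z₂ − z₁) = (-64 − -88)/1.349 = 17.791.

μ = -76.000, σ = 17.791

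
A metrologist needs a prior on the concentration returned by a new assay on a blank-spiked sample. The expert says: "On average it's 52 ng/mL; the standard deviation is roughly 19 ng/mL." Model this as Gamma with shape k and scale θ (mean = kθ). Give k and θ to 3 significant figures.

For Gamma(k, scale θ): mean = kθ, variance = kθ², so CV = 1/√k.
CV = SD/mean = 19/52 = 0.3654, hence k = 1/CV² = 7.49.
Then θ = mean/k = 52/7.49 = 6.94.

k ≈ 7.49, θ ≈ 6.94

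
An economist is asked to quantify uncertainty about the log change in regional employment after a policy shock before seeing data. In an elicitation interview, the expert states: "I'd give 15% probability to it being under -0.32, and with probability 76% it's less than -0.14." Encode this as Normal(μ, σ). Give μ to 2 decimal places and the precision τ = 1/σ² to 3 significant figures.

For Normal(μ,σ), the p-quantile is μ + z_p·σ. Here z_{0.15} = -1.036, z_{0.76} = 0.7063.
So -0.32 = μ − 1.036σ and -0.14 = μ + 0.7063σ.
Subtracting: σ = (-0.14 − -0.32)/(0.7063 − (-1.036)) = 0.10.
Then μ = -0.32 − (-1.036)·0.10 = -0.21.
Precision τ = 1/σ² = 1/0.1033² = 93.7.

μ = -0.21, τ = 93.7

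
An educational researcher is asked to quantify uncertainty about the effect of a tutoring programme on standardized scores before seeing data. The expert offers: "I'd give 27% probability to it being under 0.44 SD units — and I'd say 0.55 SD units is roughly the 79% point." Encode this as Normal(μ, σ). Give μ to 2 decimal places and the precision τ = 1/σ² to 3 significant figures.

The p-quantile of Normal(μ,σ) is μ + z_p·σ, with z_{0.27} = -0.6128 and z_{0.79} = 0.8064.
Eliminate σ: μ = (z₂·x₁ − z₁·x₂)/(z₂ − z₁) = (0.8064·0.44 − (-0.6128)·0.55)/1.419 = 0.49.
Then σ = (x₂ − x₁)/(z₂ − z₁) = (0.55 − 0.44)/1.419 = 0.08.
Precision τ = 1/σ² = 1/0.07751² = 166.

μ = 0.49, τ = 166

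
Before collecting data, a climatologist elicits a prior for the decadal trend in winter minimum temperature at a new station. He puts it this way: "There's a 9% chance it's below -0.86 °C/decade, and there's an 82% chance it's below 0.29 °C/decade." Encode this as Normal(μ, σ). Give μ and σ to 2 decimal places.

For Normal(μ,σ), the p-quantile is μ + z_p·σ. Here z_{0.09} = -1.341, z_{0.82} = 0.9154.
So -0.86 = μ − 1.341σ and 0.29 = μ + 0.9154σ.
Subtracting: σ = (0.29 − -0.86)/(0.9154 − (-1.341)) = 0.51.
Then μ = -0.86 − (-1.341)·0.51 = -0.18.

μ = -0.18, σ = 0.51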